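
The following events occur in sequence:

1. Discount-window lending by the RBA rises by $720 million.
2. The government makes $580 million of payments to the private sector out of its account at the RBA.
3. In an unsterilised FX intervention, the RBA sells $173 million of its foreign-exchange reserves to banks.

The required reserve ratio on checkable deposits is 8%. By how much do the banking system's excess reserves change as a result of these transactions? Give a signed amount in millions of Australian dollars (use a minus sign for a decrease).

Discount-window loan $720 million: reserves +$720M, deposits 0.
Government spending $580 million: reserves +$580M, deposits +$580M.
FX sale $173 million: reserves −$173M, deposits 0.
Totals: Δreserves = +$1127M, Δdeposits = +$580M.
Δrequired reserves = 8% × +$580M = +$46.4M.
Δexcess reserves = Δreserves − Δrequired = +$1127M − (+$46.4M) = +$1080.6 million.

+$1080.6 million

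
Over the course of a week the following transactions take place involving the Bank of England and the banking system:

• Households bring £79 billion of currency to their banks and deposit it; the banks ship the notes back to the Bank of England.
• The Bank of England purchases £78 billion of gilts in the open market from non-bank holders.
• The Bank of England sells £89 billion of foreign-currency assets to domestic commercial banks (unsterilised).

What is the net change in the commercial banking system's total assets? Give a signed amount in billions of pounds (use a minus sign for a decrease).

+£157 billion

Bank of England balance sheet:
  Assets:      Securities +£78B, Foreign assets −£89B
  Liabilities: Bank reserves +£68B, Currency in circulation −£79B
Commercial banking system:
  Assets:      Reserves at CB +£68B, Foreign assets +£89B
  Liabilities: Checkable deposits +£157B
Change in total bank assets = +£157 billion.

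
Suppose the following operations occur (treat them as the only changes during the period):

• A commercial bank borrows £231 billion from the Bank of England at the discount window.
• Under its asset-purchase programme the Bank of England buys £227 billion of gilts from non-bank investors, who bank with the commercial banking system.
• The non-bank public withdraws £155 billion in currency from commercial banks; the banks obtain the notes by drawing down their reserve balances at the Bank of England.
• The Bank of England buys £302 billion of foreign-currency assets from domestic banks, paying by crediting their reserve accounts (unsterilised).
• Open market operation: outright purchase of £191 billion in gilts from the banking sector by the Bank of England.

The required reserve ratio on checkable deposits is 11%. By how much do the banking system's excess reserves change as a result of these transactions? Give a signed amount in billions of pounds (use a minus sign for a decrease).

+£788.08 billion

Discount-window loan £231 billion: reserves +£231B, deposits 0.
Asset purchase (from non-banks) £227 billion: reserves +£227B, deposits +£227B.
Currency withdrawal £155 billion: reserves −£155B, deposits −£155B.
FX purchase £302 billion: reserves +£302B, deposits 0.
OMO purchase (from banks) £191 billion: reserves +£191B, deposits 0.
Totals: Δreserves = +£796B, Δdeposits = +£72B.
Δrequired reserves = 11% × +£72B = +£7.92B.
Δexcess reserves = Δreserves − Δrequired = +£796B − (+£7.92B) = +£788.08 billion.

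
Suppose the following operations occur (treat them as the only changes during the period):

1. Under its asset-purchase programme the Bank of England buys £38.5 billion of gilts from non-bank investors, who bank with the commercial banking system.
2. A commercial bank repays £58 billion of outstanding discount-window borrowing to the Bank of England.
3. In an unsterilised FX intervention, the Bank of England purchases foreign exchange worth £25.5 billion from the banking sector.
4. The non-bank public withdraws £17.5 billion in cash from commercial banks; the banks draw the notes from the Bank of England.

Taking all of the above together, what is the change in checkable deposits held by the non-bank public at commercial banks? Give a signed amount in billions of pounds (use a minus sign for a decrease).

+£21 billion

Bank of England balance sheet:
  Assets:      Securities +£38.5B, Loans to banks −£58B, Foreign assets +£25.5B
  Liabilities: Bank reserves −£11.5B, Currency in circulation +£17.5B
Commercial banking system:
  Assets:      Reserves at CB −£11.5B, Foreign assets −£25.5B
  Liabilities: Checkable deposits +£21B, Borrowings from CB −£58B
So the change in checkable deposits held by the non-bank public at commercial banks is +£21 billion.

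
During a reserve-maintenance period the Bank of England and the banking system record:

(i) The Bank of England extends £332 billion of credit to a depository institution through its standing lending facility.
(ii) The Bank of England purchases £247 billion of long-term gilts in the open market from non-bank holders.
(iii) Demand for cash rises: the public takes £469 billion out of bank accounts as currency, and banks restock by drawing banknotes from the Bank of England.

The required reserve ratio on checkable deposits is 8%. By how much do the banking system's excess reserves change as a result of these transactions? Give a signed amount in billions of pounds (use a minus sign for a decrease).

Discount-window loan £332 billion: reserves +£332B, deposits 0.
Asset purchase (from non-banks) £247 billion: reserves +£247B, deposits +£247B.
Currency withdrawal £469 billion: reserves −£469B, deposits −£469B.
Totals: Δreserves = +£110B, Δdeposits = −£222B.
Δrequired reserves = 8% × −£222B = −£17.76B.
Δexcess reserves = Δreserves − Δrequired = +£110B − (−£17.76B) = +£127.76 billion.

+£127.76 billion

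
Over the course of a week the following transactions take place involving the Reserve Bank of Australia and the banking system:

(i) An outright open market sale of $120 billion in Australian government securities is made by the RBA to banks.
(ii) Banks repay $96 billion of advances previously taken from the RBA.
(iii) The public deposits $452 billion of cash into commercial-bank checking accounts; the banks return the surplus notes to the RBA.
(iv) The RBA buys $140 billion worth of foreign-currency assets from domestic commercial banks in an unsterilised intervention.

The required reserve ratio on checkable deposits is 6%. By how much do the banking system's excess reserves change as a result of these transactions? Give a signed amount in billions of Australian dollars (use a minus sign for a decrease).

+$348.88 billion

OMO sale (to banks) $120 billion: reserves −$120B, deposits 0.
Discount-window repayment $96 billion: reserves −$96B, deposits 0.
Currency deposit $452 billion: reserves +$452B, deposits +$452B.
FX purchase $140 billion: reserves +$140B, deposits 0.
Totals: Δreserves = +$376B, Δdeposits = +$452B.
Δrequired reserves = 6% × +$452B = +$27.12B.
Δexcess reserves = Δreserves − Δrequired = +$376B − (+$27.12B) = +$348.88 billion.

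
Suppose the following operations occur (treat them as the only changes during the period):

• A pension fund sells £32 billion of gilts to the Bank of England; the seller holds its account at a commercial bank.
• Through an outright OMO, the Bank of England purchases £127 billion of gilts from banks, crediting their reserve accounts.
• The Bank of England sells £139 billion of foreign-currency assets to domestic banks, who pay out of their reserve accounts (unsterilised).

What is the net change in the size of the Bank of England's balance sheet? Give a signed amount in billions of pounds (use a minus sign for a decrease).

Bank of England balance sheet:
  Assets:      Securities +£159B, Foreign assets −£139B
  Liabilities: Bank reserves +£20B
Change in total Bank of England assets = +£20 billion.

+£20 billion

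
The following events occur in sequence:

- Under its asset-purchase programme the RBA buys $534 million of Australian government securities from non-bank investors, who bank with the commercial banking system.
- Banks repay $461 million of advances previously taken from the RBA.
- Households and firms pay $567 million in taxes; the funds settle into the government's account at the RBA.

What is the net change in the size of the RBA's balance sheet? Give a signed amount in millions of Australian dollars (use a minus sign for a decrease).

+$73 million

RBA balance sheet:
  Assets:      Securities +$534M, Loans to banks −$461M
  Liabilities: Bank reserves −$494M, Government deposits +$567M
Change in total RBA assets = +$73 million.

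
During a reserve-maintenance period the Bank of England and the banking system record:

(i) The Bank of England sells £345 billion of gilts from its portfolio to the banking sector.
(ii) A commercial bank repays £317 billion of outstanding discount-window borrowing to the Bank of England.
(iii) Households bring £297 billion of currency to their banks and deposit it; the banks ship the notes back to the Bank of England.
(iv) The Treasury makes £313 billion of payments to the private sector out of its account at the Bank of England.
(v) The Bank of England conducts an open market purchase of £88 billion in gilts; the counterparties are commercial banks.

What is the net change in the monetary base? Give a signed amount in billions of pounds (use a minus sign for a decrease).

Bank of England balance sheet:
  Assets:      Securities −£257B, Loans to banks −£317B
  Liabilities: Bank reserves +£36B, Currency in circulation −£297B, Government deposits −£313B
Commercial banking system:
  Assets:      Reserves at CB +£36B, Securities +£257B
  Liabilities: Checkable deposits +£610B, Borrowings from CB −£317B
Monetary base = currency + reserves: −£297B + (+£36B) = -£261 billion.

-£261 billion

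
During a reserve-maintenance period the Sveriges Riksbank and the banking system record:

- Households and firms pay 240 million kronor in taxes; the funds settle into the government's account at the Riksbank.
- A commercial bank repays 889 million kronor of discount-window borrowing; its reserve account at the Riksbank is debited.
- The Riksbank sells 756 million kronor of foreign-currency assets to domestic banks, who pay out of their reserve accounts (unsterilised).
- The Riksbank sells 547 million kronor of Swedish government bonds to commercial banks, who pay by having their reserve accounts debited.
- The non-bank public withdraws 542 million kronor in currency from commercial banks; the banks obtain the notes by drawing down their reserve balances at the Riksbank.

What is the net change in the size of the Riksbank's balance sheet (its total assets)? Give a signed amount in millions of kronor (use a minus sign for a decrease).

-2192 million

Riksbank balance sheet:
  Assets:      Securities −547M, Loans to banks −889M, Foreign assets −756M
  Liabilities: Bank reserves −2974M, Currency in circulation +542M, Government deposits +240M
Change in total Riksbank assets = -2192 million.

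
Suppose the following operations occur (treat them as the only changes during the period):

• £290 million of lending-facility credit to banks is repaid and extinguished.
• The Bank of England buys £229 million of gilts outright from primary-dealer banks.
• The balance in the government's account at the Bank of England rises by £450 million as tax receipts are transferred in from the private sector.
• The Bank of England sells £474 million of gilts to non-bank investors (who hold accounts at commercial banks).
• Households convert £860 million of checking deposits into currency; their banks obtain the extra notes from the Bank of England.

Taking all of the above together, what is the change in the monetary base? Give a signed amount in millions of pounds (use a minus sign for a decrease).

-£985 million

Bank of England balance sheet:
  Assets:      Securities −£245M, Loans to banks −£290M
  Liabilities: Bank reserves −£1845M, Currency in circulation +£860M, Government deposits +£450M
Commercial banking system:
  Assets:      Reserves at CB −£1845M, Securities −£229M
  Liabilities: Checkable deposits −£1784M, Borrowings from CB −£290M
Monetary base = currency + reserves: +£860M + (−£1845M) = -£985 million.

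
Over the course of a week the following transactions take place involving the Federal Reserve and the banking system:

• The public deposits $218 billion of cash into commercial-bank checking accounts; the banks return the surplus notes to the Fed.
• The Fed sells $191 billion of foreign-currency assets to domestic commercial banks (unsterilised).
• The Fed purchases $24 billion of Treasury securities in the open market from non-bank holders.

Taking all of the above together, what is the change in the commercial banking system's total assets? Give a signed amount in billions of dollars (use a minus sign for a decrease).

Fed balance sheet:
  Assets:      Securities +$24B, Foreign assets −$191B
  Liabilities: Bank reserves +$51B, Currency in circulation −$218B
Commercial banking system:
  Assets:      Reserves at CB +$51B, Foreign assets +$191B
  Liabilities: Checkable deposits +$242B
Change in total bank assets = +$242 billion.

+$242 billion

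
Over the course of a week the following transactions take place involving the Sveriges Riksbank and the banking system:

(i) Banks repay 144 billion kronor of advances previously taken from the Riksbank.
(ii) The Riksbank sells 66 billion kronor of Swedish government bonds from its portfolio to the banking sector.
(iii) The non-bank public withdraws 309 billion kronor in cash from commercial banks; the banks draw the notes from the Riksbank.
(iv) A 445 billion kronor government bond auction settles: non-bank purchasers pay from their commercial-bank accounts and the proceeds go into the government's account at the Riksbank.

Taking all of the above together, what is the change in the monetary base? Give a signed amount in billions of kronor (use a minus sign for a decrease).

Discount-window repayment 144 billion kronor: Riksbank balance sheet contracts → −144B.
OMO sale (to banks) 66 billion kronor: Riksbank balance sheet contracts → −66B.
Currency withdrawal 309 billion kronor: just a shift between currency and reserves — both are base money → 0.
Government account inflow 445 billion kronor: reserves shift to a non-base liability → −445B.
Net: −144 − 66 + 0 − 445 = -655 billion.

-655 billion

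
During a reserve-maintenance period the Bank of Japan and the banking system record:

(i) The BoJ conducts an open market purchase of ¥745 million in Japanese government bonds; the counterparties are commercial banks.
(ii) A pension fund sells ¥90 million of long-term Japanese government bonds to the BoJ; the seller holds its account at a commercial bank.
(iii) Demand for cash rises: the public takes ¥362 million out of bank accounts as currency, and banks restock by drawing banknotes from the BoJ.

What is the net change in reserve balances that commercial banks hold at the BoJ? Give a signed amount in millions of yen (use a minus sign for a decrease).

OMO purchase (from banks) ¥745 million: the BoJ pays by crediting reserve accounts → +¥745M.
Asset purchase (from non-banks) ¥90 million: the BoJ pays by crediting reserve accounts → +¥90M.
Currency withdrawal ¥362 million: banks swap reserves for currency → −¥362M.
Net: 745 + 90 − 362 = +¥473 million.

+¥473 million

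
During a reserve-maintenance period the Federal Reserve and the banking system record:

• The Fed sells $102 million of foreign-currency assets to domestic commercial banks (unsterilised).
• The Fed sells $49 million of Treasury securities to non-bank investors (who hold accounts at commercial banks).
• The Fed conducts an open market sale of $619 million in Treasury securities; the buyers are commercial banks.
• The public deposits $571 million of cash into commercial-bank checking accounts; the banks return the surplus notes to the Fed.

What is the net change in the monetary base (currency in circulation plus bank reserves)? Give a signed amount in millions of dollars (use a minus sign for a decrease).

FX sale $102 million: Fed balance sheet contracts → −$102M.
Asset sale (to non-banks) $49 million: Fed balance sheet contracts → −$49M.
OMO sale (to banks) $619 million: Fed balance sheet contracts → −$619M.
Currency deposit $571 million: just a shift between currency and reserves — both are base money → 0.
Net: −102 − 49 − 619 + 0 = -$770 million.

-$770 million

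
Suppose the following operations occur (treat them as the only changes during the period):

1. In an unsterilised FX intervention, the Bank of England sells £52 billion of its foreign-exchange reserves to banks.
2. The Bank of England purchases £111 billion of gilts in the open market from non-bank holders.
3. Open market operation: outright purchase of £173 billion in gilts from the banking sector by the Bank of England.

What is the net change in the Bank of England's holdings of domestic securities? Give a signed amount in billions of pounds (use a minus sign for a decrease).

FX sale £52 billion: the Bank of England's securities portfolio is untouched → 0.
Asset purchase (from non-banks) £111 billion: securities added to the Bank of England's portfolio → +£111B.
OMO purchase (from banks) £173 billion: securities added to the Bank of England's portfolio → +£173B.
Net: 0 + 111 + 173 = +£284 billion.

+£284 billion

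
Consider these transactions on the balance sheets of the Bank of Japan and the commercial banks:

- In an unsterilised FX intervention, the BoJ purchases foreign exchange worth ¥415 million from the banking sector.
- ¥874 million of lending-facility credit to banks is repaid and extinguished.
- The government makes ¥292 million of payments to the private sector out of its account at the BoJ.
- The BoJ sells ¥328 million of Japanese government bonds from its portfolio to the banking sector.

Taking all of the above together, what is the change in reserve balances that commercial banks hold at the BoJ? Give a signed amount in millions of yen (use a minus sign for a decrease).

FX purchase ¥415 million: the BoJ pays by crediting reserve accounts → +¥415M.
Discount-window repayment ¥874 million: repayment is debited from reserves → −¥874M.
Government spending ¥292 million: government payments flow into bank reserve accounts → +¥292M.
OMO sale (to banks) ¥328 million: the buying banks pay out of their reserve balances → −¥328M.
Net: 415 − 874 + 292 − 328 = -¥495 million.

-¥495 million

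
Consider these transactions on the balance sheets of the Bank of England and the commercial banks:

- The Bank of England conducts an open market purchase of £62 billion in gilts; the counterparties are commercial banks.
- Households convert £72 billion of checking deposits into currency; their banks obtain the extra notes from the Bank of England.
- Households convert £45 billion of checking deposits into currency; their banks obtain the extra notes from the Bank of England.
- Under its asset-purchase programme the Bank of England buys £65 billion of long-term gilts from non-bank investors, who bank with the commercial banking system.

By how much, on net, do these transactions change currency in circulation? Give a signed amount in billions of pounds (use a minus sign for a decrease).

+£117 billion

OMO purchase (from banks) £62 billion: no currency enters or leaves circulation → 0.
Currency withdrawal £72 billion: notes leave the central bank → +£72B.
Currency withdrawal £45 billion: notes leave the central bank → +£45B.
Asset purchase (from non-banks) £65 billion: no currency enters or leaves circulation → 0.
Net: 0 + 72 + 45 + 0 = +£117 billion.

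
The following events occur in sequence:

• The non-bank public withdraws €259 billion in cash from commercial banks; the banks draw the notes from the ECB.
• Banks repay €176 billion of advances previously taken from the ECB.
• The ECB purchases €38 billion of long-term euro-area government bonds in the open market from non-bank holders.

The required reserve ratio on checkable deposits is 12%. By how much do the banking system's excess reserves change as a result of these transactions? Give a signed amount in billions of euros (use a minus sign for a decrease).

-€370.48 billion

Currency withdrawal €259 billion: reserves −€259B, deposits −€259B.
Discount-window repayment €176 billion: reserves −€176B, deposits 0.
Asset purchase (from non-banks) €38 billion: reserves +€38B, deposits +€38B.
Totals: Δreserves = −€397B, Δdeposits = −€221B.
Δrequired reserves = 12% × −€221B = −€26.52B.
Δexcess reserves = Δreserves − Δrequired = −€397B − (−€26.52B) = -€370.48 billion.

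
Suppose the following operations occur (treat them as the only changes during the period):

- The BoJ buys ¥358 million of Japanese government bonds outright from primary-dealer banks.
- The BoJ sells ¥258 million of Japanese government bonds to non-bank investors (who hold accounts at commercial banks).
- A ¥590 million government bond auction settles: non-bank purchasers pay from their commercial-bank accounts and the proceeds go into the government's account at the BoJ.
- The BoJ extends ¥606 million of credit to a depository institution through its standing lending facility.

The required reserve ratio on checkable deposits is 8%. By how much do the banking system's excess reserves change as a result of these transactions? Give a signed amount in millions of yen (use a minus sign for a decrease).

OMO purchase (from banks) ¥358 million: reserves +¥358M, deposits 0.
Asset sale (to non-banks) ¥258 million: reserves −¥258M, deposits −¥258M.
Government account inflow ¥590 million: reserves −¥590M, deposits −¥590M.
Discount-window loan ¥606 million: reserves +¥606M, deposits 0.
Totals: Δreserves = +¥116M, Δdeposits = −¥848M.
Δrequired reserves = 8% × −¥848M = −¥67.84M.
Δexcess reserves = Δreserves − Δrequired = +¥116M − (−¥67.84M) = +¥183.84 million.

+¥183.84 million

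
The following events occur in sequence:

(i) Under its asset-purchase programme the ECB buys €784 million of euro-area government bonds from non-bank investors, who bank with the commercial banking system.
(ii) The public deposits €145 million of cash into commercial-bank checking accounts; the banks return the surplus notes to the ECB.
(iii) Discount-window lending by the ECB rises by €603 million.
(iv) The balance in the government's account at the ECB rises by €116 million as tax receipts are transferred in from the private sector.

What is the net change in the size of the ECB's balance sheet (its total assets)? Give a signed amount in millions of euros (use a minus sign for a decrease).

ECB balance sheet:
  Assets:      Securities +€784M, Loans to banks +€603M
  Liabilities: Bank reserves +€1416M, Currency in circulation −€145M, Government deposits +€116M
Commercial banking system:
  Assets:      Reserves at CB +€1416M
  Liabilities: Checkable deposits +€813M, Borrowings from CB +€603M
Change in total ECB assets = +€1387 million.

+€1387 million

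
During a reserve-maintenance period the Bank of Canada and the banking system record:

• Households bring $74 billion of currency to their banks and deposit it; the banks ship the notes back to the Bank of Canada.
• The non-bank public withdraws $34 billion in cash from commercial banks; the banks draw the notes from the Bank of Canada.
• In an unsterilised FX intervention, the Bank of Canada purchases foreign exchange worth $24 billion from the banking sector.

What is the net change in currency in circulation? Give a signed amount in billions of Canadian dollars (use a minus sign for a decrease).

Bank of Canada balance sheet:
  Assets:      Foreign assets +$24B
  Liabilities: Bank reserves +$64B, Currency in circulation −$40B
So the change in currency in circulation is -$40 billion.

-$40 billion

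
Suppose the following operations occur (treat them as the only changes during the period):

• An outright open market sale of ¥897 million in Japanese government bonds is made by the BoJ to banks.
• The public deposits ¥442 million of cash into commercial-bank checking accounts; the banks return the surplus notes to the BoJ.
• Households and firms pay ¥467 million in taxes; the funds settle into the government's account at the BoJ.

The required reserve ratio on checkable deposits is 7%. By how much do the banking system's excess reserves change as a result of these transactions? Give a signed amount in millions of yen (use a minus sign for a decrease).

OMO sale (to banks) ¥897 million: reserves −¥897M, deposits 0.
Currency deposit ¥442 million: reserves +¥442M, deposits +¥442M.
Government account inflow ¥467 million: reserves −¥467M, deposits −¥467M.
Totals: Δreserves = −¥922M, Δdeposits = −¥25M.
Δrequired reserves = 7% × −¥25M = −¥1.75M.
Δexcess reserves = Δreserves − Δrequired = −¥922M − (−¥1.75M) = -¥920.25 million.

-¥920.25 million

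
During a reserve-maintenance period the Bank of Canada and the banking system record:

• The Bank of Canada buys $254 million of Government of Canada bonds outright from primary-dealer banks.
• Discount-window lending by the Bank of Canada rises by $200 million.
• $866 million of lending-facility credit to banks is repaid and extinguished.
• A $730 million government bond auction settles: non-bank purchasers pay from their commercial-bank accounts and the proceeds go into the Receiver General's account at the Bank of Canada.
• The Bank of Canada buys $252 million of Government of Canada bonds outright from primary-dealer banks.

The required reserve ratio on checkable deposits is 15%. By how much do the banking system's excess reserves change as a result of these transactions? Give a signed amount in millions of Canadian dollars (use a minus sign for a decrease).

OMO purchase (from banks) $254 million: reserves +$254M, deposits 0.
Discount-window loan $200 million: reserves +$200M, deposits 0.
Discount-window repayment $866 million: reserves −$866M, deposits 0.
Government account inflow $730 million: reserves −$730M, deposits −$730M.
OMO purchase (from banks) $252 million: reserves +$252M, deposits 0.
Totals: Δreserves = −$890M, Δdeposits = −$730M.
Δrequired reserves = 15% × −$730M = −$109.5M.
Δexcess reserves = Δreserves − Δrequired = −$890M − (−$109.5M) = -$780.5 million.

-$780.5 million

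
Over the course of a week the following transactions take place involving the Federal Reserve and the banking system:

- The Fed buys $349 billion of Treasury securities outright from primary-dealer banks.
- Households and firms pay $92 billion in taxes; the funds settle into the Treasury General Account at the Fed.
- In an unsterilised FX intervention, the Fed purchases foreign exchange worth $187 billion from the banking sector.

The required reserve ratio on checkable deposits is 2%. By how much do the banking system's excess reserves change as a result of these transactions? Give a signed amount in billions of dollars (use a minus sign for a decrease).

OMO purchase (from banks) $349 billion: reserves +$349B, deposits 0.
Government account inflow $92 billion: reserves −$92B, deposits −$92B.
FX purchase $187 billion: reserves +$187B, deposits 0.
Totals: Δreserves = +$444B, Δdeposits = −$92B.
Δrequired reserves = 2% × −$92B = −$1.84B.
Δexcess reserves = Δreserves − Δrequired = +$444B − (−$1.84B) = +$445.84 billion.

+$445.84 billion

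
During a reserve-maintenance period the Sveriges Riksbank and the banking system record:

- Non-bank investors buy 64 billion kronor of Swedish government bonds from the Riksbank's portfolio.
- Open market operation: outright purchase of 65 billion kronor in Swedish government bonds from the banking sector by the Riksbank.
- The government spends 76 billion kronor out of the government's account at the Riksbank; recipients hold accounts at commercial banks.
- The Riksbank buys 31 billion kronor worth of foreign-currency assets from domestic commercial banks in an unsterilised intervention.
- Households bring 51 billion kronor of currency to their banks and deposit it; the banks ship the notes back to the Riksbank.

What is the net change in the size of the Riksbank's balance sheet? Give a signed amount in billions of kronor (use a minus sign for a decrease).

+32 billion

Asset sale (to non-banks) 64 billion kronor: a Riksbank asset is shed → −64B.
OMO purchase (from banks) 65 billion kronor: a Riksbank asset is acquired → +65B.
Government spending 76 billion kronor: only the composition of liabilities changes → 0.
FX purchase 31 billion kronor: a Riksbank asset is acquired → +31B.
Currency deposit 51 billion kronor: only the composition of liabilities changes → 0.
Net: −64 + 65 + 0 + 31 + 0 = +32 billion.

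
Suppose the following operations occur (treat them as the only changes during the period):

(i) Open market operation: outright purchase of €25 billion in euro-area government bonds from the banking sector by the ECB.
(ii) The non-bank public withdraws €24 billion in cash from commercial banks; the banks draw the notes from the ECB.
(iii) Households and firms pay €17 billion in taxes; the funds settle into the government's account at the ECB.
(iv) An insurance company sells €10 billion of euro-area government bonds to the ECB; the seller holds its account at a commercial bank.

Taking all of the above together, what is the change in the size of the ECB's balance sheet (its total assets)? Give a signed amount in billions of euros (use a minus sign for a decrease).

+€35 billion

OMO purchase (from banks) €25 billion: an ECB asset is acquired → +€25B.
Currency withdrawal €24 billion: only the composition of liabilities changes → 0.
Government account inflow €17 billion: only the composition of liabilities changes → 0.
Asset purchase (from non-banks) €10 billion: an ECB asset is acquired → +€10B.
Net: 25 + 0 + 0 + 10 = +€35 billion.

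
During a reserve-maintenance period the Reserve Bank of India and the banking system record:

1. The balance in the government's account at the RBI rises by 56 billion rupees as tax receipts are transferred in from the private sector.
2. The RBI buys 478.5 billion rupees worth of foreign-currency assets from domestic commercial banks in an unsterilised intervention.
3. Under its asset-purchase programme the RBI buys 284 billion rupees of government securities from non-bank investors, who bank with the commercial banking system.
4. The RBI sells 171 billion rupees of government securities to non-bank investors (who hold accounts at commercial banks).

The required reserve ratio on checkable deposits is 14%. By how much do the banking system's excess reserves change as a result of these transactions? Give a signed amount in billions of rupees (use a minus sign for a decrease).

+527.52 billion

Government account inflow 56 billion rupees: reserves −56B, deposits −56B.
FX purchase 478.5 billion rupees: reserves +478.5B, deposits 0.
Asset purchase (from non-banks) 284 billion rupees: reserves +284B, deposits +284B.
Asset sale (to non-banks) 171 billion rupees: reserves −171B, deposits −171B.
Totals: Δreserves = +535.5B, Δdeposits = +57B.
Δrequired reserves = 14% × +57B = +7.98B.
Δexcess reserves = Δreserves − Δrequired = +535.5B − (+7.98B) = +527.52 billion.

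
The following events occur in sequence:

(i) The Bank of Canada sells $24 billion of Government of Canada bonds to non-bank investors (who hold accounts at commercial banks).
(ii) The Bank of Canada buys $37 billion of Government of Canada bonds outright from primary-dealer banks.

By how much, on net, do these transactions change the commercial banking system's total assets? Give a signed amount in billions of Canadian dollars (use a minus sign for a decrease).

-$24 billion

Bank of Canada balance sheet:
  Assets:      Securities +$13B
  Liabilities: Bank reserves +$13B
Commercial banking system:
  Assets:      Reserves at CB +$13B, Securities −$37B
  Liabilities: Checkable deposits −$24B
Change in total bank assets = -$24 billion.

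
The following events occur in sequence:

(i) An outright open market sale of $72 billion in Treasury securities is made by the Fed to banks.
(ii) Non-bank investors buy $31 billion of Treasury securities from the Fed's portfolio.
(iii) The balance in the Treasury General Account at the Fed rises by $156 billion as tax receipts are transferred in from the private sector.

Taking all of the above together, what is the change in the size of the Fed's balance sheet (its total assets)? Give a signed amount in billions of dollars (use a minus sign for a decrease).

-$103 billion

OMO sale (to banks) $72 billion: a Fed asset is shed → −$72B.
Asset sale (to non-banks) $31 billion: a Fed asset is shed → −$31B.
Government account inflow $156 billion: only the composition of liabilities changes → 0.
Net: −72 − 31 + 0 = -$103 billion.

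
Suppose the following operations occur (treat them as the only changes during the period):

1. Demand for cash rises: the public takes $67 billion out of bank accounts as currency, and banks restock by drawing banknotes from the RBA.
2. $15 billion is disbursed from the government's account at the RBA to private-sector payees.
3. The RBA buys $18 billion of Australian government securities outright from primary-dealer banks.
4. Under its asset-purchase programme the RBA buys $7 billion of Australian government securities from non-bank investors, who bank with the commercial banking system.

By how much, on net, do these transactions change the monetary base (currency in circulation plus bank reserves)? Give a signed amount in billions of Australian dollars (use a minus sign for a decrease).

Currency withdrawal $67 billion: just a shift between currency and reserves — both are base money → 0.
Government spending $15 billion: a non-base liability converts back to reserves → +$15B.
OMO purchase (from banks) $18 billion: RBA balance sheet expands → +$18B.
Asset purchase (from non-banks) $7 billion: RBA balance sheet expands → +$7B.
Net: 0 + 15 + 18 + 7 = +$40 billion.

+$40 billion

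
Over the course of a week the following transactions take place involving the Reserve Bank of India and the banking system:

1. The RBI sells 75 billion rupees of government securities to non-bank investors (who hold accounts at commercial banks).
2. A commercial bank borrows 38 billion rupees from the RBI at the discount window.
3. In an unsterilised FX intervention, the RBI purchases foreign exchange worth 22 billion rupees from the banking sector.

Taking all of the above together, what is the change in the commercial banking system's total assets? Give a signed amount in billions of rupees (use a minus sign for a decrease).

-37 billion

RBI balance sheet:
  Assets:      Securities −75B, Loans to banks +38B, Foreign assets +22B
  Liabilities: Bank reserves −15B
Commercial banking system:
  Assets:      Reserves at CB −15B, Foreign assets −22B
  Liabilities: Checkable deposits −75B, Borrowings from CB +38B
Change in total bank assets = -37 billion.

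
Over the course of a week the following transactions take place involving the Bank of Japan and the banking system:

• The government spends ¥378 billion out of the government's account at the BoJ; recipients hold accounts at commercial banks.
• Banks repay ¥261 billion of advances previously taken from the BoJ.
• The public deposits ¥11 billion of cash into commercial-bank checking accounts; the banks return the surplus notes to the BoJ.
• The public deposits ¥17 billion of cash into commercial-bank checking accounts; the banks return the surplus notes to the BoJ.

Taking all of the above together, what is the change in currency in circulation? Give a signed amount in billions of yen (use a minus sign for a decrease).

BoJ balance sheet:
  Assets:      Loans to banks −¥261B
  Liabilities: Bank reserves +¥145B, Currency in circulation −¥28B, Government deposits −¥378B
So the change in currency in circulation is -¥28 billion.

-¥28 billion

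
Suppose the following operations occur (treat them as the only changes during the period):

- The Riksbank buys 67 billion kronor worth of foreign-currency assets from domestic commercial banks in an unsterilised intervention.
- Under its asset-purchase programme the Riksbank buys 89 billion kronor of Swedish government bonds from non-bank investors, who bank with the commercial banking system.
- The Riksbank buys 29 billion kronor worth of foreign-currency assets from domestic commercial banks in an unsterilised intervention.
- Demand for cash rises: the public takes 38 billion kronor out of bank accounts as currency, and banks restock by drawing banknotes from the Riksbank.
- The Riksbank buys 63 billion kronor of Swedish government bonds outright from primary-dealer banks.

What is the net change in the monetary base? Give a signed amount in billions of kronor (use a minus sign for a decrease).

Riksbank balance sheet:
  Assets:      Securities +152B, Foreign assets +96B
  Liabilities: Bank reserves +210B, Currency in circulation +38B
Commercial banking system:
  Assets:      Reserves at CB +210B, Securities −63B, Foreign assets −96B
  Liabilities: Checkable deposits +51B
Monetary base = currency + reserves: +38B + (+210B) = +248 billion.

+248 billion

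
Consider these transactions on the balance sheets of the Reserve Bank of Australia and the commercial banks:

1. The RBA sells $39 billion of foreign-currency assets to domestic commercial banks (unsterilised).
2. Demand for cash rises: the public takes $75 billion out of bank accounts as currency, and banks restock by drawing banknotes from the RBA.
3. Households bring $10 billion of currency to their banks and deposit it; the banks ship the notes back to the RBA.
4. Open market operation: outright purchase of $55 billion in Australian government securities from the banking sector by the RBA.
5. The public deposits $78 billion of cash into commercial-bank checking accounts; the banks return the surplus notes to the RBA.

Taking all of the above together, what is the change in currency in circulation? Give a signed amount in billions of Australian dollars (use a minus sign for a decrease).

-$13 billion

RBA balance sheet:
  Assets:      Securities +$55B, Foreign assets −$39B
  Liabilities: Bank reserves +$29B, Currency in circulation −$13B
Commercial banking system:
  Assets:      Reserves at CB +$29B, Securities −$55B, Foreign assets +$39B
  Liabilities: Checkable deposits +$13B
So the change in currency in circulation is -$13 billion.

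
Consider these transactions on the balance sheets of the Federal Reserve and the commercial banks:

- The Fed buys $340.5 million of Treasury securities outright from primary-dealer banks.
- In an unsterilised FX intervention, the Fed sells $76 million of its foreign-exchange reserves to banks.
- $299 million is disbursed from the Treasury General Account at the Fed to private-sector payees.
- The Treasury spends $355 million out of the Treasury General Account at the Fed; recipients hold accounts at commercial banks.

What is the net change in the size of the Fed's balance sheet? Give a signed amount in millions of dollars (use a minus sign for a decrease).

+$264.5 million

OMO purchase (from banks) $340.5 million: a Fed asset is acquired → +$340.5M.
FX sale $76 million: a Fed asset is shed → −$76M.
Government spending $299 million: only the composition of liabilities changes → 0.
Government spending $355 million: only the composition of liabilities changes → 0.
Net: 340.5 − 76 + 0 + 0 = +$264.5 million.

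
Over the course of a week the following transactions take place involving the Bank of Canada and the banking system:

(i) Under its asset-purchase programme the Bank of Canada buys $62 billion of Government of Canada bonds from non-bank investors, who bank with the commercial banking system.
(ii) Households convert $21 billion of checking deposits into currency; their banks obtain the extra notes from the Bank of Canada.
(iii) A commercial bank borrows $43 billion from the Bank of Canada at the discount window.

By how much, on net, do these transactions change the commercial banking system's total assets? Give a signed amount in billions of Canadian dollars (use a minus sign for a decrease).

Bank of Canada balance sheet:
  Assets:      Securities +$62B, Loans to banks +$43B
  Liabilities: Bank reserves +$84B, Currency in circulation +$21B
Commercial banking system:
  Assets:      Reserves at CB +$84B
  Liabilities: Checkable deposits +$41B, Borrowings from CB +$43B
Change in total bank assets = +$84 billion.

+$84 billion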